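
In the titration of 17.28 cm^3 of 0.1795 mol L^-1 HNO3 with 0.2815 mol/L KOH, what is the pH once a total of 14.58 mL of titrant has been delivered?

n(acid) = 0.1795 x 0.01728 = 0.003102 mol; n(KOH) added = 0.2815 x 0.01458 = 0.004104 mol.
Base is in excess by 0.004104 - 0.003102 = 0.001003 mol in a total volume of 0.03186 L.
[OH^-] = 0.001003/0.03186 = 0.03147 M, so pOH = 1.50 and pH = 14.00 - 1.50 = 12.50.

12.50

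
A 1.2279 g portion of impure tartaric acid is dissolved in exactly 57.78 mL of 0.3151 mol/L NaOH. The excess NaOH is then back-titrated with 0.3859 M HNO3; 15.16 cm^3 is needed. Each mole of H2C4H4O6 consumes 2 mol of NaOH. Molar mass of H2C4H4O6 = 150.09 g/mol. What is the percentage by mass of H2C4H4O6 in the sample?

75.5%

Total n(NaOH) added = 0.3151 x 0.05778 = 0.01821 mol.
n(HNO3) used = 0.3859 x 0.01516 = 0.005850 mol, which equals the excess n(NaOH).
So n(NaOH) consumed by the sample = 0.01821 - 0.005850 = 0.01236 mol.
n(H2C4H4O6) = 0.01236 / 2 = 0.006178 mol.
mass H2C4H4O6 = 0.006178 x 150.09 = 0.9273 g, so %H2C4H4O6 = 0.9273/1.2279 x 100 = 75.5%.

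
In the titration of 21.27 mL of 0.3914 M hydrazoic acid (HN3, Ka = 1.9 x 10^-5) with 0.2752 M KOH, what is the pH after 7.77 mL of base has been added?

Initial n(HN3) = 0.3914 x 0.02127 = 0.008325 mol.
n(KOH) added = 0.2752 x 0.007770 = 0.002138 mol, converting that many moles of HN3 to N3-.
Remaining n(HN3) = 0.006187 mol; n(N3-) = 0.002138 mol.
By Henderson-Hasselbalch, pH = pKa + log([A^-]/[HA]) = 4.72 + log(0.002138/0.006187) = 4.72 + (-0.46) = 4.26.

4.26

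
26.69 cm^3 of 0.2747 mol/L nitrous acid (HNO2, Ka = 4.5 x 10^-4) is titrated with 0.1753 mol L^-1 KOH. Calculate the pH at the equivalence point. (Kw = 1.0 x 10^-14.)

n(HNO2) = 0.2747 x 0.02669 = 0.007332 mol; V(KOH) at equivalence = 0.007332/0.1753 = 0.04182 L.
At equivalence all the acid is converted to NO2-; total volume = 0.02669 + 0.04182 = 0.06851 L, so [NO2-] = 0.007332/0.06851 = 0.1070 M.
Kb = Kw/Ka = 1.0e-14 / 4.5 x 10^-4 = 2.22e-11.
[OH^-] = sqrt(Kb x [NO2-]) = sqrt(2.22e-11 x 0.1070) = 1.54e-6 M.
pOH = 5.81, so pH = 14.00 - 5.81 = 8.19.

8.19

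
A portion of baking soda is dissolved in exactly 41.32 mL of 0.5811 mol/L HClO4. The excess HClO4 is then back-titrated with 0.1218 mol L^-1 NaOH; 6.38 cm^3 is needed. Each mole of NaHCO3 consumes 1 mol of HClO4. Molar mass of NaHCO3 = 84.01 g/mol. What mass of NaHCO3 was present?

1.95 g

Total n(HClO4) added = 0.5811 x 0.04132 = 0.02401 mol.
n(NaOH) used = 0.1218 x 0.006380 = 0.0007771 mol, which equals the excess n(HClO4).
So n(HClO4) consumed by the sample = 0.02401 - 0.0007771 = 0.02323 mol.
n(NaHCO3) = 0.02323 / 1 = 0.02323 mol.
mass = 0.02323 mol x 84.01 g/mol = 1.95 g.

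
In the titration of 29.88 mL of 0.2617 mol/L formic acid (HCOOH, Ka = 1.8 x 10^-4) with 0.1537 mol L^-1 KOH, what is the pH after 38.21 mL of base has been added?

Initial n(HCOOH) = 0.2617 x 0.02988 = 0.007820 mol.
n(KOH) added = 0.1537 x 0.03821 = 0.005873 mol, converting that many moles of HCOOH to HCOO-.
Remaining n(HCOOH) = 0.001947 mol; n(HCOO-) = 0.005873 mol.
By Henderson-Hasselbalch, pH = pKa + log([A^-]/[HA]) = 3.74 + log(0.005873/0.001947) = 3.74 + (+0.48) = 4.22.

4.22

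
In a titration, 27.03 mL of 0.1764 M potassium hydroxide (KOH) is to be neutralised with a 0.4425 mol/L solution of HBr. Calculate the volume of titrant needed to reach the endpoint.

n(KOH) = 0.1764 mol/L x 0.02703 L = 0.004768 mol.
At equivalence n(HBr) = n(KOH) = 0.004768 mol.
V(HBr) = 0.004768 / 0.4425 = 0.01078 L = 10.8 mL.

10.8 mL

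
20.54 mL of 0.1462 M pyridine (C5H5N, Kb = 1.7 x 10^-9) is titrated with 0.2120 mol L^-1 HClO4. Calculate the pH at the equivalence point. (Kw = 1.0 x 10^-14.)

n(C5H5N) = 0.1462 x 0.02054 = 0.003003 mol; V(HClO4) at equivalence = 0.003003/0.2120 = 0.01416 L.
At equivalence the base is fully converted to C5H5NH+; total volume = 0.03470 L, so [C5H5NH+] = 0.003003/0.03470 = 0.08653 M.
Ka(C5H5NH+) = Kw/Kb = 1.0e-14 / 1.7 x 10^-9 = 5.88e-6.
[H^+] = sqrt(Ka x [C5H5NH+]) = sqrt(5.88e-6 x 0.08653) = 0.000713 M.
pH = -log(0.000713) = 3.15.

3.15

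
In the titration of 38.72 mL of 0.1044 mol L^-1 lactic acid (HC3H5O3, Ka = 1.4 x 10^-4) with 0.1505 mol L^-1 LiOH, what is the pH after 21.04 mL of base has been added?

Initial n(HC3H5O3) = 0.1044 x 0.03872 = 0.004042 mol.
n(LiOH) added = 0.1505 x 0.02104 = 0.003167 mol, converting that many moles of HC3H5O3 to C3H5O3-.
Remaining n(HC3H5O3) = 0.0008758 mol; n(C3H5O3-) = 0.003167 mol.
By Henderson-Hasselbalch, pH = pKa + log([A^-]/[HA]) = 3.85 + log(0.003167/0.0008758) = 3.85 + (+0.56) = 4.41.

4.41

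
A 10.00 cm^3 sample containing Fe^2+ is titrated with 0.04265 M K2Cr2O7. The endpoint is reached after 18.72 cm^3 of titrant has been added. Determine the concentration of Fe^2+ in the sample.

n(K2Cr2O7) = 0.04265 x 0.01872 = 0.0007984 mol.
From the balanced equation, 1 mol K2Cr2O7 reacts with 6 mol Fe^2+, so n(Fe^2+) = 0.0007984 x 6/1 = 0.004790 mol.
[Fe^2+] = 0.004790 / 0.01000 L = 0.479 M.

0.479 M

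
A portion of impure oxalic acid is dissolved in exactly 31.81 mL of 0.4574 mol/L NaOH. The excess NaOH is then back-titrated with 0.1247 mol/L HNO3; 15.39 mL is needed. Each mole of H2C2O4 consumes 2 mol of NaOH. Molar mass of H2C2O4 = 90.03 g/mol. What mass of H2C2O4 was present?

0.569 g

Total n(NaOH) added = 0.4574 x 0.03181 = 0.01455 mol.
n(HNO3) used = 0.1247 x 0.01539 = 0.001919 mol, which equals the excess n(NaOH).
So n(NaOH) consumed by the sample = 0.01455 - 0.001919 = 0.01263 mol.
n(H2C2O4) = 0.01263 / 2 = 0.006315 mol.
mass = 0.006315 mol x 90.03 g/mol = 0.569 g.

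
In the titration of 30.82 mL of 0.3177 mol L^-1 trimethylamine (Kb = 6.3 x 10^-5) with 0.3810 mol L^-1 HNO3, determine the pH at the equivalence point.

5.28

n((CH3)3N) = 0.3177 x 0.03082 = 0.009792 mol; V(HNO3) at equivalence = 0.009792/0.3810 = 0.02570 L.
At equivalence the base is fully converted to (CH3)3NH+; total volume = 0.05652 L, so [(CH3)3NH+] = 0.009792/0.05652 = 0.1732 M.
Ka((CH3)3NH+) = Kw/Kb = 1.0e-14 / 6.3 x 10^-5 = 1.59e-10.
[H^+] = sqrt(Ka x [(CH3)3NH+]) = sqrt(1.59e-10 x 0.1732) = 5.24e-6 M.
pH = -log(5.24e-6) = 5.28.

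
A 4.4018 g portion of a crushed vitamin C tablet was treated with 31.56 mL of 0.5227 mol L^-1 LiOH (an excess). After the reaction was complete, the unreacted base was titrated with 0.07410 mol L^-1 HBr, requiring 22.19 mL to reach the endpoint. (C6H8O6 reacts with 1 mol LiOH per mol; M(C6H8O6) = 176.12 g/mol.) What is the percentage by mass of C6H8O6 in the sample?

59.4%

Total n(LiOH) added = 0.5227 x 0.03156 = 0.01650 mol.
n(HBr) used = 0.07410 x 0.02219 = 0.001644 mol, which equals the excess n(LiOH).
So n(LiOH) consumed by the sample = 0.01650 - 0.001644 = 0.01485 mol.
n(C6H8O6) = 0.01485 / 1 = 0.01485 mol.
mass C6H8O6 = 0.01485 x 176.12 = 2.616 g, so %C6H8O6 = 2.616/4.4018 x 100 = 59.4%.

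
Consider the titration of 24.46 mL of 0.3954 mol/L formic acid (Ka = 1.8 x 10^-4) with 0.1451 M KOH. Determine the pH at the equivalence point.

8.39

n(HCOOH) = 0.3954 x 0.02446 = 0.009671 mol; V(KOH) at equivalence = 0.009671/0.1451 = 0.06665 L.
At equivalence all the acid is converted to HCOO-; total volume = 0.02446 + 0.06665 = 0.09111 L, so [HCOO-] = 0.009671/0.09111 = 0.1061 M.
Kb = Kw/Ka = 1.0e-14 / 1.8 x 10^-4 = 5.56e-11.
[OH^-] = sqrt(Kb x [HCOO-]) = sqrt(5.56e-11 x 0.1061) = 2.43e-6 M.
pOH = 5.61, so pH = 14.00 - 5.61 = 8.39.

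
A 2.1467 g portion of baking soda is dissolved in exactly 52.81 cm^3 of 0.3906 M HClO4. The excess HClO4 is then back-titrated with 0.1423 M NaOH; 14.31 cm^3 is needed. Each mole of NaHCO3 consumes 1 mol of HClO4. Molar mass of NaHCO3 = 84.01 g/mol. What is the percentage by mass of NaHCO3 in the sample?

Total n(HClO4) added = 0.3906 x 0.05281 = 0.02063 mol.
n(NaOH) used = 0.1423 x 0.01431 = 0.002036 mol, which equals the excess n(HClO4).
So n(HClO4) consumed by the sample = 0.02063 - 0.002036 = 0.01859 mol.
n(NaHCO3) = 0.01859 / 1 = 0.01859 mol.
mass NaHCO3 = 0.01859 x 84.01 = 1.562 g, so %NaHCO3 = 1.562/2.1467 x 100 = 72.8%.

72.8%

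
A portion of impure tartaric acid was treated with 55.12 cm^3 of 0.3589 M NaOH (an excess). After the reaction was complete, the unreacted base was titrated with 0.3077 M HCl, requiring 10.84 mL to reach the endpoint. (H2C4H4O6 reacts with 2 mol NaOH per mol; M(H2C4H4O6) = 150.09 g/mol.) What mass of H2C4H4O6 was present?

1.23 g

Total n(NaOH) added = 0.3589 x 0.05512 = 0.01978 mol.
n(HCl) used = 0.3077 x 0.01084 = 0.003335 mol, which equals the excess n(NaOH).
So n(NaOH) consumed by the sample = 0.01978 - 0.003335 = 0.01645 mol.
n(H2C4H4O6) = 0.01645 / 2 = 0.008224 mol.
mass = 0.008224 mol x 150.09 g/mol = 1.23 g.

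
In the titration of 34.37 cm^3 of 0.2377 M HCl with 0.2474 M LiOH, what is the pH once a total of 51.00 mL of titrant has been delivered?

n(acid) = 0.2377 x 0.03437 = 0.008170 mol; n(LiOH) added = 0.2474 x 0.05100 = 0.01262 mol.
Base is in excess by 0.01262 - 0.008170 = 0.004448 mol in a total volume of 0.08537 L.
[OH^-] = 0.004448/0.08537 = 0.05210 M, so pOH = 1.28 and pH = 14.00 - 1.28 = 12.72.

12.72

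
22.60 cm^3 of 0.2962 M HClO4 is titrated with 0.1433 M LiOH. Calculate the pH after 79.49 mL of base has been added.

12.66

n(acid) = 0.2962 x 0.02260 = 0.006694 mol; n(LiOH) added = 0.1433 x 0.07949 = 0.01139 mol.
Base is in excess by 0.01139 - 0.006694 = 0.004697 mol in a total volume of 0.1021 L.
[OH^-] = 0.004697/0.1021 = 0.04601 M, so pOH = 1.34 and pH = 14.00 - 1.34 = 12.66.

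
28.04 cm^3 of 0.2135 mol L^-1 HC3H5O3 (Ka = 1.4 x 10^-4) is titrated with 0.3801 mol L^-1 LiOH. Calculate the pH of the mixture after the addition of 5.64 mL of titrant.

Initial n(HC3H5O3) = 0.2135 x 0.02804 = 0.005987 mol.
n(LiOH) added = 0.3801 x 0.005640 = 0.002144 mol, converting that many moles of HC3H5O3 to C3H5O3-.
Remaining n(HC3H5O3) = 0.003843 mol; n(C3H5O3-) = 0.002144 mol.
By Henderson-Hasselbalch, pH = pKa + log([A^-]/[HA]) = 3.85 + log(0.002144/0.003843) = 3.85 + (-0.25) = 3.60.

3.60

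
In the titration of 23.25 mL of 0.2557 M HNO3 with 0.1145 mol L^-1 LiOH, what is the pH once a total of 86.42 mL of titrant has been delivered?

n(acid) = 0.2557 x 0.02325 = 0.005945 mol; n(LiOH) added = 0.1145 x 0.08642 = 0.009895 mol.
Base is in excess by 0.009895 - 0.005945 = 0.003950 mol in a total volume of 0.1097 L.
[OH^-] = 0.003950/0.1097 = 0.03602 M, so pOH = 1.44 and pH = 14.00 - 1.44 = 12.56.

12.56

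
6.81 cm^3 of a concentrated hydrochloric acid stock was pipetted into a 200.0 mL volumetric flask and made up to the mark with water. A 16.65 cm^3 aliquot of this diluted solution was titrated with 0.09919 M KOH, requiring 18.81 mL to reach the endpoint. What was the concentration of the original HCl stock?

n(KOH) = 0.09919 x 0.01881 = 0.001866 mol.
n(HCl) in the aliquot = 0.001866 mol.
[diluted HCl] = 0.001866 / 0.01665 = 0.1121 M.
Dilution factor = 200.0/6.810 = 29.37, so [stock] = 0.1121 x 29.37 = 3.29 M.

3.29 M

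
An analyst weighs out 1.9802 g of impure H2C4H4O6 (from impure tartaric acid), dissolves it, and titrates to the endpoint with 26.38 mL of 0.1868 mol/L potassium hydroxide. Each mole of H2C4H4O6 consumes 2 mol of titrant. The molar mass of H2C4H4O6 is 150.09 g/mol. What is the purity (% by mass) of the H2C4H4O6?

n(KOH) = 0.1868 x 0.02638 = 0.004928 mol.
n(H2C4H4O6) = 0.004928 / 2 = 0.002464 mol.
mass of H2C4H4O6 = 0.002464 x 150.09 = 0.3698 g.
% purity = 0.3698 / 1.9802 x 100 = 18.7%.

18.7%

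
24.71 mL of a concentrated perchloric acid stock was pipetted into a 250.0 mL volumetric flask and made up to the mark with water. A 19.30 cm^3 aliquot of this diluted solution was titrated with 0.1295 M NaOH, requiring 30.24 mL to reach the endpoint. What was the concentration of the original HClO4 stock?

2.05 M

n(NaOH) = 0.1295 x 0.03024 = 0.003916 mol.
n(HClO4) in the aliquot = 0.003916 mol.
[diluted HClO4] = 0.003916 / 0.01930 = 0.2029 M.
Dilution factor = 250.0/24.71 = 10.12, so [stock] = 0.2029 x 10.12 = 2.05 M.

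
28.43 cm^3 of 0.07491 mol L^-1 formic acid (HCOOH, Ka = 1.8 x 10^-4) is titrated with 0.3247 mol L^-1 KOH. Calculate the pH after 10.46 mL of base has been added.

12.51

n(acid) = 0.07491 x 0.02843 = 0.002130 mol; n(KOH) added = 0.3247 x 0.01046 = 0.003396 mol.
Base is in excess by 0.003396 - 0.002130 = 0.001267 mol in a total volume of 0.03889 L.
[OH^-] = 0.001267/0.03889 = 0.03257 M, so pOH = 1.49 and pH = 14.00 - 1.49 = 12.51.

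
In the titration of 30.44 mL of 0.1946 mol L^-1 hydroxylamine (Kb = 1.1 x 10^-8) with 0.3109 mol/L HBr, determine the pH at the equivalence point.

n(NH2OH) = 0.1946 x 0.03044 = 0.005924 mol; V(HBr) at equivalence = 0.005924/0.3109 = 0.01905 L.
At equivalence the base is fully converted to NH3OH+; total volume = 0.04949 L, so [NH3OH+] = 0.005924/0.04949 = 0.1197 M.
Ka(NH3OH+) = Kw/Kb = 1.0e-14 / 1.1 x 10^-8 = 9.09e-7.
[H^+] = sqrt(Ka x [NH3OH+]) = sqrt(9.09e-7 x 0.1197) = 0.000330 M.
pH = -log(0.000330) = 3.48.

3.48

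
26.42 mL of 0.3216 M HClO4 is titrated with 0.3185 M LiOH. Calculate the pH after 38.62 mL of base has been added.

12.77

n(acid) = 0.3216 x 0.02642 = 0.008497 mol; n(LiOH) added = 0.3185 x 0.03862 = 0.01230 mol.
Base is in excess by 0.01230 - 0.008497 = 0.003804 mol in a total volume of 0.06504 L.
[OH^-] = 0.003804/0.06504 = 0.05848 M, so pOH = 1.23 and pH = 14.00 - 1.23 = 12.77.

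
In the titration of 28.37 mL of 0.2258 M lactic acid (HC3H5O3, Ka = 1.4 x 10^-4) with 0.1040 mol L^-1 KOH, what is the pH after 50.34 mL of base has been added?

4.50

Initial n(HC3H5O3) = 0.2258 x 0.02837 = 0.006406 mol.
n(KOH) added = 0.1040 x 0.05034 = 0.005235 mol, converting that many moles of HC3H5O3 to C3H5O3-.
Remaining n(HC3H5O3) = 0.001171 mol; n(C3H5O3-) = 0.005235 mol.
By Henderson-Hasselbalch, pH = pKa + log([A^-]/[HA]) = 3.85 + log(0.005235/0.001171) = 3.85 + (+0.65) = 4.50.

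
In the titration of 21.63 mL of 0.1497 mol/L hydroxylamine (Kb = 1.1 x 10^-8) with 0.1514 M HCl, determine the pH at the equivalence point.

3.58

n(NH2OH) = 0.1497 x 0.02163 = 0.003238 mol; V(HCl) at equivalence = 0.003238/0.1514 = 0.02139 L.
At equivalence the base is fully converted to NH3OH+; total volume = 0.04302 L, so [NH3OH+] = 0.003238/0.04302 = 0.07527 M.
Ka(NH3OH+) = Kw/Kb = 1.0e-14 / 1.1 x 10^-8 = 9.09e-7.
[H^+] = sqrt(Ka x [NH3OH+]) = sqrt(9.09e-7 x 0.07527) = 0.000262 M.
pH = -log(0.000262) = 3.58.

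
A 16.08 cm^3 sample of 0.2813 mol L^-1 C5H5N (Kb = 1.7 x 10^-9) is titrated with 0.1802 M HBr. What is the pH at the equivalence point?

n(C5H5N) = 0.2813 x 0.01608 = 0.004523 mol; V(HBr) at equivalence = 0.004523/0.1802 = 0.02510 L.
At equivalence the base is fully converted to C5H5NH+; total volume = 0.04118 L, so [C5H5NH+] = 0.004523/0.04118 = 0.1098 M.
Ka(C5H5NH+) = Kw/Kb = 1.0e-14 / 1.7 x 10^-9 = 5.88e-6.
[H^+] = sqrt(Ka x [C5H5NH+]) = sqrt(5.88e-6 x 0.1098) = 0.000804 M.
pH = -log(0.000804) = 3.09.

3.09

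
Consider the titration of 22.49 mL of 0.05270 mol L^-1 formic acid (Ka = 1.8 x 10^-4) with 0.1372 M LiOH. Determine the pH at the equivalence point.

8.16

n(HCOOH) = 0.05270 x 0.02249 = 0.001185 mol; V(LiOH) at equivalence = 0.001185/0.1372 = 0.008639 L.
At equivalence all the acid is converted to HCOO-; total volume = 0.02249 + 0.008639 = 0.03113 L, so [HCOO-] = 0.001185/0.03113 = 0.03807 M.
Kb = Kw/Ka = 1.0e-14 / 1.8 x 10^-4 = 5.56e-11.
[OH^-] = sqrt(Kb x [HCOO-]) = sqrt(5.56e-11 x 0.03807) = 1.45e-6 M.
pOH = 5.84, so pH = 14.00 - 5.84 = 8.16.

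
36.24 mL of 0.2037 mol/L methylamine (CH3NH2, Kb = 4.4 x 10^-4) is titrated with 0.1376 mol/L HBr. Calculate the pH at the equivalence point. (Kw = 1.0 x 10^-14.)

n(CH3NH2) = 0.2037 x 0.03624 = 0.007382 mol; V(HBr) at equivalence = 0.007382/0.1376 = 0.05365 L.
At equivalence the base is fully converted to CH3NH3+; total volume = 0.08989 L, so [CH3NH3+] = 0.007382/0.08989 = 0.08212 M.
Ka(CH3NH3+) = Kw/Kb = 1.0e-14 / 4.4 x 10^-4 = 2.27e-11.
[H^+] = sqrt(Ka x [CH3NH3+]) = sqrt(2.27e-11 x 0.08212) = 1.37e-6 M.
pH = -log(1.37e-6) = 5.86.

5.86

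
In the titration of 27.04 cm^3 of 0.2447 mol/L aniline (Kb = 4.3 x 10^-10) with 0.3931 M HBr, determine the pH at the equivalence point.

n(C6H5NH2) = 0.2447 x 0.02704 = 0.006617 mol; V(HBr) at equivalence = 0.006617/0.3931 = 0.01683 L.
At equivalence the base is fully converted to C6H5NH3+; total volume = 0.04387 L, so [C6H5NH3+] = 0.006617/0.04387 = 0.1508 M.
Ka(C6H5NH3+) = Kw/Kb = 1.0e-14 / 4.3 x 10^-10 = 2.33e-5.
[H^+] = sqrt(Ka x [C6H5NH3+]) = sqrt(2.33e-5 x 0.1508) = 0.00187 M.
pH = -log(0.00187) = 2.73.

2.73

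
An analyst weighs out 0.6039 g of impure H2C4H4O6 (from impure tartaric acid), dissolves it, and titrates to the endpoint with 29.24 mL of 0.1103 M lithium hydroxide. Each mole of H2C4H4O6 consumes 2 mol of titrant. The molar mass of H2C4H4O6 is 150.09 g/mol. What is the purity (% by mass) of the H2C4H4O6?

n(LiOH) = 0.1103 x 0.02924 = 0.003225 mol.
n(H2C4H4O6) = 0.003225 / 2 = 0.001613 mol.
mass of H2C4H4O6 = 0.001613 x 150.09 = 0.2420 g.
% purity = 0.2420 / 0.6039 x 100 = 40.1%.

40.1%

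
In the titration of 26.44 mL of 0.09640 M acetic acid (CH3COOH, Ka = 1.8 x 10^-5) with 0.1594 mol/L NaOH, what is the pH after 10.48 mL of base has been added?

Initial n(CH3COOH) = 0.09640 x 0.02644 = 0.002549 mol.
n(NaOH) added = 0.1594 x 0.01048 = 0.001671 mol, converting that many moles of CH3COOH to CH3COO-.
Remaining n(CH3COOH) = 0.0008783 mol; n(CH3COO-) = 0.001671 mol.
By Henderson-Hasselbalch, pH = pKa + log([A^-]/[HA]) = 4.74 + log(0.001671/0.0008783) = 4.74 + (+0.28) = 5.02.

5.02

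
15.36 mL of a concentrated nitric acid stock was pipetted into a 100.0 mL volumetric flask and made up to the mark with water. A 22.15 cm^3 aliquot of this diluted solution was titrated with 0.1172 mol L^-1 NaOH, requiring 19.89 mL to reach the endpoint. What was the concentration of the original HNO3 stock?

n(NaOH) = 0.1172 x 0.01989 = 0.002331 mol.
n(HNO3) in the aliquot = 0.002331 mol.
[diluted HNO3] = 0.002331 / 0.02215 = 0.1052 M.
Dilution factor = 100.0/15.36 = 6.510, so [stock] = 0.1052 x 6.510 = 0.685 M.

0.685 M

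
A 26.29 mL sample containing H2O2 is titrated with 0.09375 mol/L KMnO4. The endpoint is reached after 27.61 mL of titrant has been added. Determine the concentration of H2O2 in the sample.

n(KMnO4) = 0.09375 x 0.02761 = 0.002588 mol.
From the balanced equation, 2 mol KMnO4 reacts with 5 mol H2O2, so n(H2O2) = 0.002588 x 5/2 = 0.006471 mol.
[H2O2] = 0.006471 / 0.02629 L = 0.246 M.

0.246 M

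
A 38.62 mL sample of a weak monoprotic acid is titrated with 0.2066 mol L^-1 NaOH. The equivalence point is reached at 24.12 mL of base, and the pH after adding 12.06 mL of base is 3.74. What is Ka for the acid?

12.06 mL is half of the equivalence volume, so this is the half-equivalence point where [HA] = [A^-].
At half-equivalence pH = pKa, so pKa = 3.74.
Ka = 10^(-3.74) = 1.8 x 10^-4.

1.8 x 10^-4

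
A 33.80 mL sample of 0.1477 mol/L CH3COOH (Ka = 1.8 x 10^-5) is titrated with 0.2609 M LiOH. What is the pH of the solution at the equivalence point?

8.86

n(CH3COOH) = 0.1477 x 0.03380 = 0.004992 mol; V(LiOH) at equivalence = 0.004992/0.2609 = 0.01913 L.
At equivalence all the acid is converted to CH3COO-; total volume = 0.03380 + 0.01913 = 0.05293 L, so [CH3COO-] = 0.004992/0.05293 = 0.09431 M.
Kb = Kw/Ka = 1.0e-14 / 1.8 x 10^-5 = 5.56e-10.
[OH^-] = sqrt(Kb x [CH3COO-]) = sqrt(5.56e-10 x 0.09431) = 7.24e-6 M.
pOH = 5.14, so pH = 14.00 - 5.14 = 8.86.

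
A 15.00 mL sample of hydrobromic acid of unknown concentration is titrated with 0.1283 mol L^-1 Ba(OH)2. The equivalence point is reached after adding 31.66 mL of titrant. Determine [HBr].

0.542 M

n(Ba(OH)2) delivered = 0.1283 x 0.03166 = 0.004062 mol.
The reaction is 2 HBr + 1 Ba(OH)2, so n(HBr) = 0.004062 x 2/1 = 0.008124 mol.
[HBr] = 0.008124 mol / 0.01500 L = 0.542 M.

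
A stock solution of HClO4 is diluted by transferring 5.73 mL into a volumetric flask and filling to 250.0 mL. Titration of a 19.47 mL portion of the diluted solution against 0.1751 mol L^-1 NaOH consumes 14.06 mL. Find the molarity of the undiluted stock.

n(NaOH) = 0.1751 x 0.01406 = 0.002462 mol.
n(HClO4) in the aliquot = 0.002462 mol.
[diluted HClO4] = 0.002462 / 0.01947 = 0.1264 M.
Dilution factor = 250.0/5.730 = 43.63, so [stock] = 0.1264 x 43.63 = 5.52 M.

5.52 M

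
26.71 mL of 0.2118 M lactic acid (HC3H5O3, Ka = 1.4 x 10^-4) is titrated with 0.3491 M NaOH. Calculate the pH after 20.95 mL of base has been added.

n(acid) = 0.2118 x 0.02671 = 0.005657 mol; n(NaOH) added = 0.3491 x 0.02095 = 0.007314 mol.
Base is in excess by 0.007314 - 0.005657 = 0.001656 mol in a total volume of 0.04766 L.
[OH^-] = 0.001656/0.04766 = 0.03476 M, so pOH = 1.46 and pH = 14.00 - 1.46 = 12.54.

12.54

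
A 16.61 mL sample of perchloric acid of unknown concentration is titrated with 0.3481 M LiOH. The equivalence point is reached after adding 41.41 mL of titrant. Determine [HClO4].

n(LiOH) delivered = 0.3481 x 0.04141 = 0.01441 mol.
For a 1:1 reaction, n(HClO4) = 0.01441 mol.
[HClO4] = 0.01441 mol / 0.01661 L = 0.868 M.

0.868 M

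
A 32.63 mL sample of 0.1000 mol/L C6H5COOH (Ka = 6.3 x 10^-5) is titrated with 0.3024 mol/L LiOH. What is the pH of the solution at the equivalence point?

n(C6H5COOH) = 0.1000 x 0.03263 = 0.003263 mol; V(LiOH) at equivalence = 0.003263/0.3024 = 0.01079 L.
At equivalence all the acid is converted to C6H5COO-; total volume = 0.03263 + 0.01079 = 0.04342 L, so [C6H5COO-] = 0.003263/0.04342 = 0.07515 M.
Kb = Kw/Ka = 1.0e-14 / 6.3 x 10^-5 = 1.59e-10.
[OH^-] = sqrt(Kb x [C6H5COO-]) = sqrt(1.59e-10 x 0.07515) = 3.45e-6 M.
pOH = 5.46, so pH = 14.00 - 5.46 = 8.54.

8.54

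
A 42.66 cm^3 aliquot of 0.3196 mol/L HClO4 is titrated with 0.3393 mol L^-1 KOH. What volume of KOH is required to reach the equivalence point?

40.2 mL

n(HClO4) = 0.3196 mol/L x 0.04266 L = 0.01363 mol.
At equivalence n(KOH) = n(HClO4) = 0.01363 mol.
V(KOH) = 0.01363 / 0.3393 = 0.04018 L = 40.2 mL.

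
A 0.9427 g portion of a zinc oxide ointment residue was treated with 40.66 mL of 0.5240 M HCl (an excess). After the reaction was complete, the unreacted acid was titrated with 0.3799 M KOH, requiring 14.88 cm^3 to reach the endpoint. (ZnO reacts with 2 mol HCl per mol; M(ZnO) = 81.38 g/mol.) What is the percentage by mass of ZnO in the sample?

Total n(HCl) added = 0.5240 x 0.04066 = 0.02131 mol.
n(KOH) used = 0.3799 x 0.01488 = 0.005653 mol, which equals the excess n(HCl).
So n(HCl) consumed by the sample = 0.02131 - 0.005653 = 0.01565 mol.
n(ZnO) = 0.01565 / 2 = 0.007826 mol.
mass ZnO = 0.007826 x 81.38 = 0.6369 g, so %ZnO = 0.6369/0.9427 x 100 = 67.6%.

67.6%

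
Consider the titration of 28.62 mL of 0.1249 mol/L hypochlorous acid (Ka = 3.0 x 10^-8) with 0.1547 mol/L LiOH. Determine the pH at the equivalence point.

n(HClO) = 0.1249 x 0.02862 = 0.003575 mol; V(LiOH) at equivalence = 0.003575/0.1547 = 0.02311 L.
At equivalence all the acid is converted to ClO-; total volume = 0.02862 + 0.02311 = 0.05173 L, so [ClO-] = 0.003575/0.05173 = 0.06911 M.
Kb = Kw/Ka = 1.0e-14 / 3.0 x 10^-8 = 3.33e-7.
[OH^-] = sqrt(Kb x [ClO-]) = sqrt(3.33e-7 x 0.06911) = 0.000152 M.
pOH = 3.82, so pH = 14.00 - 3.82 = 10.18.

10.18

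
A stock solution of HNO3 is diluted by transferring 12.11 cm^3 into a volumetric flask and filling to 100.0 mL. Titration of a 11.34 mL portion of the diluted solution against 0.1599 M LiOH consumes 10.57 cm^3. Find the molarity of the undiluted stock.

1.23 M

n(LiOH) = 0.1599 x 0.01057 = 0.001690 mol.
n(HNO3) in the aliquot = 0.001690 mol.
[diluted HNO3] = 0.001690 / 0.01134 = 0.1490 M.
Dilution factor = 100.0/12.11 = 8.258, so [stock] = 0.1490 x 8.258 = 1.23 M.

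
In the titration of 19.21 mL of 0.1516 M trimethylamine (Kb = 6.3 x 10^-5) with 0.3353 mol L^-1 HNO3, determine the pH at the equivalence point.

5.39

n((CH3)3N) = 0.1516 x 0.01921 = 0.002912 mol; V(HNO3) at equivalence = 0.002912/0.3353 = 0.008685 L.
At equivalence the base is fully converted to (CH3)3NH+; total volume = 0.02790 L, so [(CH3)3NH+] = 0.002912/0.02790 = 0.1044 M.
Ka((CH3)3NH+) = Kw/Kb = 1.0e-14 / 6.3 x 10^-5 = 1.59e-10.
[H^+] = sqrt(Ka x [(CH3)3NH+]) = sqrt(1.59e-10 x 0.1044) = 4.07e-6 M.
pH = -log(4.07e-6) = 5.39.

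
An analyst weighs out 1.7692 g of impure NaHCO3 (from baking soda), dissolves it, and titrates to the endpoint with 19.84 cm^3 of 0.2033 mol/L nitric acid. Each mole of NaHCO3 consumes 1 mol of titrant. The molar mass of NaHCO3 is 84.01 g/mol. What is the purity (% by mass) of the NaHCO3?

n(HNO3) = 0.2033 x 0.01984 = 0.004033 mol.
n(NaHCO3) = 0.004033 / 1 = 0.004033 mol.
mass of NaHCO3 = 0.004033 x 84.01 = 0.3389 g.
% purity = 0.3389 / 1.7692 x 100 = 19.2%.

19.2%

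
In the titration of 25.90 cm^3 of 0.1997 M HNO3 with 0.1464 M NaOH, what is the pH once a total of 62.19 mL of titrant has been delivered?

12.65

n(acid) = 0.1997 x 0.02590 = 0.005172 mol; n(NaOH) added = 0.1464 x 0.06219 = 0.009105 mol.
Base is in excess by 0.009105 - 0.005172 = 0.003932 mol in a total volume of 0.08809 L.
[OH^-] = 0.003932/0.08809 = 0.04464 M, so pOH = 1.35 and pH = 14.00 - 1.35 = 12.65.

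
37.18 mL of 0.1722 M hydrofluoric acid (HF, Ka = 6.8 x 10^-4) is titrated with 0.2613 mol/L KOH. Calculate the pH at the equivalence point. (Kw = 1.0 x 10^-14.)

n(HF) = 0.1722 x 0.03718 = 0.006402 mol; V(KOH) at equivalence = 0.006402/0.2613 = 0.02450 L.
At equivalence all the acid is converted to F-; total volume = 0.03718 + 0.02450 = 0.06168 L, so [F-] = 0.006402/0.06168 = 0.1038 M.
Kb = Kw/Ka = 1.0e-14 / 6.8 x 10^-4 = 1.47e-11.
[OH^-] = sqrt(Kb x [F-]) = sqrt(1.47e-11 x 0.1038) = 1.24e-6 M.
pOH = 5.91, so pH = 14.00 - 5.91 = 8.09.

8.09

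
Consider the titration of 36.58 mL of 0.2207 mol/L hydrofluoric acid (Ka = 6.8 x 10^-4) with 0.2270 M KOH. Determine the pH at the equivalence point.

n(HF) = 0.2207 x 0.03658 = 0.008073 mol; V(KOH) at equivalence = 0.008073/0.2270 = 0.03556 L.
At equivalence all the acid is converted to F-; total volume = 0.03658 + 0.03556 = 0.07214 L, so [F-] = 0.008073/0.07214 = 0.1119 M.
Kb = Kw/Ka = 1.0e-14 / 6.8 x 10^-4 = 1.47e-11.
[OH^-] = sqrt(Kb x [F-]) = sqrt(1.47e-11 x 0.1119) = 1.28e-6 M.
pOH = 5.89, so pH = 14.00 - 5.89 = 8.11.

8.11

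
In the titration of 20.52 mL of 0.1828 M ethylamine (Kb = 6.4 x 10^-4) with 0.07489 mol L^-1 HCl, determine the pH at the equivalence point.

n(C2H5NH2) = 0.1828 x 0.02052 = 0.003751 mol; V(HCl) at equivalence = 0.003751/0.07489 = 0.05009 L.
At equivalence the base is fully converted to C2H5NH3+; total volume = 0.07061 L, so [C2H5NH3+] = 0.003751/0.07061 = 0.05313 M.
Ka(C2H5NH3+) = Kw/Kb = 1.0e-14 / 6.4 x 10^-4 = 1.56e-11.
[H^+] = sqrt(Ka x [C2H5NH3+]) = sqrt(1.56e-11 x 0.05313) = 9.11e-7 M.
pH = -log(9.11e-7) = 6.04.

6.04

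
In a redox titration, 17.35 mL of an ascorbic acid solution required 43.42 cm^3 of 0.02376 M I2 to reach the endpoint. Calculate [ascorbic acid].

n(I2) = 0.02376 x 0.04342 = 0.001032 mol.
From the balanced equation, 1 mol I2 reacts with 1 mol ascorbic acid, so n(ascorbic acid) = 0.001032 x 1/1 = 0.001032 mol.
[ascorbic acid] = 0.001032 / 0.01735 L = 0.0595 M.

0.0595 M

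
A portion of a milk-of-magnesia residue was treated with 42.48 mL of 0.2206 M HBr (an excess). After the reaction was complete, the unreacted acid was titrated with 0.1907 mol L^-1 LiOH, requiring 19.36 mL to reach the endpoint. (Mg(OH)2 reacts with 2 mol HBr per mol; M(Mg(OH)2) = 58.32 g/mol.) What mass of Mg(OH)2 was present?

Total n(HBr) added = 0.2206 x 0.04248 = 0.009371 mol.
n(LiOH) used = 0.1907 x 0.01936 = 0.003692 mol, which equals the excess n(HBr).
So n(HBr) consumed by the sample = 0.009371 - 0.003692 = 0.005679 mol.
n(Mg(OH)2) = 0.005679 / 2 = 0.002840 mol.
mass = 0.002840 mol x 58.32 g/mol = 0.166 g.

0.166 g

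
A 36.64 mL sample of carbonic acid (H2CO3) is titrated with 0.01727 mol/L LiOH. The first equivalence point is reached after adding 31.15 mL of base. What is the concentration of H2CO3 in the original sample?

n(LiOH) = 0.01727 x 0.03115 = 0.0005380 mol.
At the first equivalence point, 1 mol OH^- react per mol H2CO3, so n(H2CO3) = 0.0005380 / 1 = 0.0005380 mol.
[H2CO3] = 0.0005380 / 0.03664 L = 0.0147 M.

0.0147 M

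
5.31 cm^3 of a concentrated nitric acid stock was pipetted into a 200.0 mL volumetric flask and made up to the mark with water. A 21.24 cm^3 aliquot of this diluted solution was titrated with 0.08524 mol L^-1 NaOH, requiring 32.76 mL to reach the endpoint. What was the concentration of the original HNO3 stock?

4.95 M

n(NaOH) = 0.08524 x 0.03276 = 0.002792 mol.
n(HNO3) in the aliquot = 0.002792 mol.
[diluted HNO3] = 0.002792 / 0.02124 = 0.1315 M.
Dilution factor = 200.0/5.310 = 37.66, so [stock] = 0.1315 x 37.66 = 4.95 M.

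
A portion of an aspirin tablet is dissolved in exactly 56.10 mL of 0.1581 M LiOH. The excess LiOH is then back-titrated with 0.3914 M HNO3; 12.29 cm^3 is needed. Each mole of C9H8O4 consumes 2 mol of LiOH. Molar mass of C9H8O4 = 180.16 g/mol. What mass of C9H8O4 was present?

Total n(LiOH) added = 0.1581 x 0.05610 = 0.008869 mol.
n(HNO3) used = 0.3914 x 0.01229 = 0.004810 mol, which equals the excess n(LiOH).
So n(LiOH) consumed by the sample = 0.008869 - 0.004810 = 0.004059 mol.
n(C9H8O4) = 0.004059 / 2 = 0.002030 mol.
mass = 0.002030 mol x 180.16 g/mol = 0.366 g.

0.366 g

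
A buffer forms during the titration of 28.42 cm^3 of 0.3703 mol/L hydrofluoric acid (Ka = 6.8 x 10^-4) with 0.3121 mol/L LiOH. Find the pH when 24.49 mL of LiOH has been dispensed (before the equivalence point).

Initial n(HF) = 0.3703 x 0.02842 = 0.01052 mol.
n(LiOH) added = 0.3121 x 0.02449 = 0.007643 mol, converting that many moles of HF to F-.
Remaining n(HF) = 0.002881 mol; n(F-) = 0.007643 mol.
By Henderson-Hasselbalch, pH = pKa + log([A^-]/[HA]) = 3.17 + log(0.007643/0.002881) = 3.17 + (+0.42) = 3.59.

3.59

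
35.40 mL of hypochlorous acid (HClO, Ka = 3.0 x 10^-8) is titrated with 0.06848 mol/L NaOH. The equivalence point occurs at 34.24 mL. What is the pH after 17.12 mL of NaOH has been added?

17.12 mL is exactly half the equivalence volume (34.24/2), i.e. the half-equivalence point.
There, n(HA) = n(A^-), so pH = pKa = -log(3.0 x 10^-8) = 7.52.

7.52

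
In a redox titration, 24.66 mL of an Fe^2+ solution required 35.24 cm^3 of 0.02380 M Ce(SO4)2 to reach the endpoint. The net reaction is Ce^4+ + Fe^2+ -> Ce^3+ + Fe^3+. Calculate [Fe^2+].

n(Ce(SO4)2) = 0.02380 x 0.03524 = 0.0008387 mol.
From the balanced equation, 1 mol Ce(SO4)2 reacts with 1 mol Fe^2+, so n(Fe^2+) = 0.0008387 x 1/1 = 0.0008387 mol.
[Fe^2+] = 0.0008387 / 0.02466 L = 0.0340 M.

0.0340 M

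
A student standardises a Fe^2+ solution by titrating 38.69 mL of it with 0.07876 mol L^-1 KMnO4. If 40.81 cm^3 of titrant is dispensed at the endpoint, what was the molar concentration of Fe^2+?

n(KMnO4) = 0.07876 x 0.04081 = 0.003214 mol.
From the balanced equation, 1 mol KMnO4 reacts with 5 mol Fe^2+, so n(Fe^2+) = 0.003214 x 5/1 = 0.01607 mol.
[Fe^2+] = 0.01607 / 0.03869 L = 0.415 M.

0.415 M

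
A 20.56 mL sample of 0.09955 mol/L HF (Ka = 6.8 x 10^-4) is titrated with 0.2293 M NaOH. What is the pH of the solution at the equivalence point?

n(HF) = 0.09955 x 0.02056 = 0.002047 mol; V(NaOH) at equivalence = 0.002047/0.2293 = 0.008926 L.
At equivalence all the acid is converted to F-; total volume = 0.02056 + 0.008926 = 0.02949 L, so [F-] = 0.002047/0.02949 = 0.06941 M.
Kb = Kw/Ka = 1.0e-14 / 6.8 x 10^-4 = 1.47e-11.
[OH^-] = sqrt(Kb x [F-]) = sqrt(1.47e-11 x 0.06941) = 1.01e-6 M.
pOH = 6.00, so pH = 14.00 - 6.00 = 8.00.

8.00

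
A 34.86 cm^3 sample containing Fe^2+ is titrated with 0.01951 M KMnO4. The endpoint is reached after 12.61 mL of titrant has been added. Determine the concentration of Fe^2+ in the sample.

0.0353 M

n(KMnO4) = 0.01951 x 0.01261 = 0.0002460 mol.
From the balanced equation, 1 mol KMnO4 reacts with 5 mol Fe^2+, so n(Fe^2+) = 0.0002460 x 5/1 = 0.001230 mol.
[Fe^2+] = 0.001230 / 0.03486 L = 0.0353 M.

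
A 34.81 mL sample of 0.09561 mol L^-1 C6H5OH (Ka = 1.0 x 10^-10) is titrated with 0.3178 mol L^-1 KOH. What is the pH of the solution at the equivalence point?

n(C6H5OH) = 0.09561 x 0.03481 = 0.003328 mol; V(KOH) at equivalence = 0.003328/0.3178 = 0.01047 L.
At equivalence all the acid is converted to C6H5O-; total volume = 0.03481 + 0.01047 = 0.04528 L, so [C6H5O-] = 0.003328/0.04528 = 0.07350 M.
Kb = Kw/Ka = 1.0e-14 / 1.0 x 10^-10 = 0.000100.
[OH^-] = sqrt(Kb x [C6H5O-]) = sqrt(0.000100 x 0.07350) = 0.00271 M.
pOH = 2.57, so pH = 14.00 - 2.57 = 11.43.

11.43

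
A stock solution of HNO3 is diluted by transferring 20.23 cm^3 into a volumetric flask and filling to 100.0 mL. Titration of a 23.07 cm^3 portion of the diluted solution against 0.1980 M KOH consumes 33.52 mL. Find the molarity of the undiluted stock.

1.42 M

n(KOH) = 0.1980 x 0.03352 = 0.006637 mol.
n(HNO3) in the aliquot = 0.006637 mol.
[diluted HNO3] = 0.006637 / 0.02307 = 0.2877 M.
Dilution factor = 100.0/20.23 = 4.943, so [stock] = 0.2877 x 4.943 = 1.42 M.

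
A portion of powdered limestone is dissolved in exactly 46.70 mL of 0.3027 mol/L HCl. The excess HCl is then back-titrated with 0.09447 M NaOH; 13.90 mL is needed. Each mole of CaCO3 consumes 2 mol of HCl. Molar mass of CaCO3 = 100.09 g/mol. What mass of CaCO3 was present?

0.642 g

Total n(HCl) added = 0.3027 x 0.04670 = 0.01414 mol.
n(NaOH) used = 0.09447 x 0.01390 = 0.001313 mol, which equals the excess n(HCl).
So n(HCl) consumed by the sample = 0.01414 - 0.001313 = 0.01282 mol.
n(CaCO3) = 0.01282 / 2 = 0.006411 mol.
mass = 0.006411 mol x 100.09 g/mol = 0.642 g.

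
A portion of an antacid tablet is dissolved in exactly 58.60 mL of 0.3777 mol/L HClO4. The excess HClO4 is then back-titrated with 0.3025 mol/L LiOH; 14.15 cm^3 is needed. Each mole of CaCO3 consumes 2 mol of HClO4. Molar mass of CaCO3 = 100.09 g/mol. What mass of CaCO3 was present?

Total n(HClO4) added = 0.3777 x 0.05860 = 0.02213 mol.
n(LiOH) used = 0.3025 x 0.01415 = 0.004280 mol, which equals the excess n(HClO4).
So n(HClO4) consumed by the sample = 0.02213 - 0.004280 = 0.01785 mol.
n(CaCO3) = 0.01785 / 2 = 0.008926 mol.
mass = 0.008926 mol x 100.09 g/mol = 0.893 g.

0.893 g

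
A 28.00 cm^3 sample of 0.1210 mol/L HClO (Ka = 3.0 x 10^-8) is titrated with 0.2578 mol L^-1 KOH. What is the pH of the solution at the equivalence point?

10.22

n(HClO) = 0.1210 x 0.02800 = 0.003388 mol; V(KOH) at equivalence = 0.003388/0.2578 = 0.01314 L.
At equivalence all the acid is converted to ClO-; total volume = 0.02800 + 0.01314 = 0.04114 L, so [ClO-] = 0.003388/0.04114 = 0.08235 M.
Kb = Kw/Ka = 1.0e-14 / 3.0 x 10^-8 = 3.33e-7.
[OH^-] = sqrt(Kb x [ClO-]) = sqrt(3.33e-7 x 0.08235) = 0.000166 M.
pOH = 3.78, so pH = 14.00 - 3.78 = 10.22.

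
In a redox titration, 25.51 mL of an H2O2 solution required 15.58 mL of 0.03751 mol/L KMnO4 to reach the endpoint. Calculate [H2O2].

0.0573 M

n(KMnO4) = 0.03751 x 0.01558 = 0.0005844 mol.
From the balanced equation, 2 mol KMnO4 reacts with 5 mol H2O2, so n(H2O2) = 0.0005844 x 5/2 = 0.001461 mol.
[H2O2] = 0.001461 / 0.02551 L = 0.0573 M.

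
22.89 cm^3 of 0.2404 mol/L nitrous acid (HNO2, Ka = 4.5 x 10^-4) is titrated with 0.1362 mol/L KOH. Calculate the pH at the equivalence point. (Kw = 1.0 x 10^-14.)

n(HNO2) = 0.2404 x 0.02289 = 0.005503 mol; V(KOH) at equivalence = 0.005503/0.1362 = 0.04040 L.
At equivalence all the acid is converted to NO2-; total volume = 0.02289 + 0.04040 = 0.06329 L, so [NO2-] = 0.005503/0.06329 = 0.08694 M.
Kb = Kw/Ka = 1.0e-14 / 4.5 x 10^-4 = 2.22e-11.
[OH^-] = sqrt(Kb x [NO2-]) = sqrt(2.22e-11 x 0.08694) = 1.39e-6 M.
pOH = 5.86, so pH = 14.00 - 5.86 = 8.14.

8.14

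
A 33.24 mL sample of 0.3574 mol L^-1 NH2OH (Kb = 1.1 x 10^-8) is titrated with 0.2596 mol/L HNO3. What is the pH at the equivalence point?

3.43

n(NH2OH) = 0.3574 x 0.03324 = 0.01188 mol; V(HNO3) at equivalence = 0.01188/0.2596 = 0.04576 L.
At equivalence the base is fully converted to NH3OH+; total volume = 0.07900 L, so [NH3OH+] = 0.01188/0.07900 = 0.1504 M.
Ka(NH3OH+) = Kw/Kb = 1.0e-14 / 1.1 x 10^-8 = 9.09e-7.
[H^+] = sqrt(Ka x [NH3OH+]) = sqrt(9.09e-7 x 0.1504) = 0.000370 M.
pH = -log(0.000370) = 3.43.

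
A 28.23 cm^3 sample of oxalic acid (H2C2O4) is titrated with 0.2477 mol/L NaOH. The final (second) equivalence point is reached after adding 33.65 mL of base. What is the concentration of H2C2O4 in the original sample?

0.148 M

n(NaOH) = 0.2477 x 0.03365 = 0.008335 mol.
At the final (second) equivalence point, 2 mol OH^- react per mol H2C2O4, so n(H2C2O4) = 0.008335 / 2 = 0.004168 mol.
[H2C2O4] = 0.004168 / 0.02823 L = 0.148 M.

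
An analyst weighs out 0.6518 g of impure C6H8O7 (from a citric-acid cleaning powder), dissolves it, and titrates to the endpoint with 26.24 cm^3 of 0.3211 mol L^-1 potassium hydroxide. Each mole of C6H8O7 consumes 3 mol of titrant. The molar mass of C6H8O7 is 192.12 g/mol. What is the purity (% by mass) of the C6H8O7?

n(KOH) = 0.3211 x 0.02624 = 0.008426 mol.
n(C6H8O7) = 0.008426 / 3 = 0.002809 mol.
mass of C6H8O7 = 0.002809 x 192.12 = 0.5396 g.
% purity = 0.5396 / 0.6518 x 100 = 82.8%.

82.8%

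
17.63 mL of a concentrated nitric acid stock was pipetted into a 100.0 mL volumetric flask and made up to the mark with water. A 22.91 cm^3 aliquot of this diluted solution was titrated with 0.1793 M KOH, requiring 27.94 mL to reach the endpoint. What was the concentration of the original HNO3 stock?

1.24 M

n(KOH) = 0.1793 x 0.02794 = 0.005010 mol.
n(HNO3) in the aliquot = 0.005010 mol.
[diluted HNO3] = 0.005010 / 0.02291 = 0.2187 M.
Dilution factor = 100.0/17.63 = 5.672, so [stock] = 0.2187 x 5.672 = 1.24 M.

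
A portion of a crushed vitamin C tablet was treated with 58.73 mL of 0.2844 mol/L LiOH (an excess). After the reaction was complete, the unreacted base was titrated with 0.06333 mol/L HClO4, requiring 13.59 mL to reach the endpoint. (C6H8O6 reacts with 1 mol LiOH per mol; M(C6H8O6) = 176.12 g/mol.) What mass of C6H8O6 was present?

Total n(LiOH) added = 0.2844 x 0.05873 = 0.01670 mol.
n(HClO4) used = 0.06333 x 0.01359 = 0.0008607 mol, which equals the excess n(LiOH).
So n(LiOH) consumed by the sample = 0.01670 - 0.0008607 = 0.01584 mol.
n(C6H8O6) = 0.01584 / 1 = 0.01584 mol.
mass = 0.01584 mol x 176.12 g/mol = 2.79 g.

2.79 g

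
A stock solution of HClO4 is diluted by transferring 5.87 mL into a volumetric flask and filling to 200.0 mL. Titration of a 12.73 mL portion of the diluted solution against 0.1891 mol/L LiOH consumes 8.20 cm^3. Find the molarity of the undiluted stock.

4.15 M

n(LiOH) = 0.1891 x 0.008200 = 0.001551 mol.
n(HClO4) in the aliquot = 0.001551 mol.
[diluted HClO4] = 0.001551 / 0.01273 = 0.1218 M.
Dilution factor = 200.0/5.870 = 34.07, so [stock] = 0.1218 x 34.07 = 4.15 M.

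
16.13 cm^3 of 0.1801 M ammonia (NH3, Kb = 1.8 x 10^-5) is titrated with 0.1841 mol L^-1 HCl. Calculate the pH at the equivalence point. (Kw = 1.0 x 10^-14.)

n(NH3) = 0.1801 x 0.01613 = 0.002905 mol; V(HCl) at equivalence = 0.002905/0.1841 = 0.01578 L.
At equivalence the base is fully converted to NH4+; total volume = 0.03191 L, so [NH4+] = 0.002905/0.03191 = 0.09104 M.
Ka(NH4+) = Kw/Kb = 1.0e-14 / 1.8 x 10^-5 = 5.56e-10.
[H^+] = sqrt(Ka x [NH4+]) = sqrt(5.56e-10 x 0.09104) = 7.11e-6 M.
pH = -log(7.11e-6) = 5.15.

5.15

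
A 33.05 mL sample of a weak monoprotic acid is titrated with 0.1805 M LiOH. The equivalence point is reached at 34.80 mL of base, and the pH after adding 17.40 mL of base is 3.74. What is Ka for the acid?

17.40 mL is half of the equivalence volume, so this is the half-equivalence point where [HA] = [A^-].
At half-equivalence pH = pKa, so pKa = 3.74.
Ka = 10^(-3.74) = 1.8 x 10^-4.

1.8 x 10^-4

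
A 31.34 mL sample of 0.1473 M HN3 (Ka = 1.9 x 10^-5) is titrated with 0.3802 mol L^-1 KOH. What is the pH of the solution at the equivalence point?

8.87

n(HN3) = 0.1473 x 0.03134 = 0.004616 mol; V(KOH) at equivalence = 0.004616/0.3802 = 0.01214 L.
At equivalence all the acid is converted to N3-; total volume = 0.03134 + 0.01214 = 0.04348 L, so [N3-] = 0.004616/0.04348 = 0.1062 M.
Kb = Kw/Ka = 1.0e-14 / 1.9 x 10^-5 = 5.26e-10.
[OH^-] = sqrt(Kb x [N3-]) = sqrt(5.26e-10 x 0.1062) = 7.48e-6 M.
pOH = 5.13, so pH = 14.00 - 5.13 = 8.87.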